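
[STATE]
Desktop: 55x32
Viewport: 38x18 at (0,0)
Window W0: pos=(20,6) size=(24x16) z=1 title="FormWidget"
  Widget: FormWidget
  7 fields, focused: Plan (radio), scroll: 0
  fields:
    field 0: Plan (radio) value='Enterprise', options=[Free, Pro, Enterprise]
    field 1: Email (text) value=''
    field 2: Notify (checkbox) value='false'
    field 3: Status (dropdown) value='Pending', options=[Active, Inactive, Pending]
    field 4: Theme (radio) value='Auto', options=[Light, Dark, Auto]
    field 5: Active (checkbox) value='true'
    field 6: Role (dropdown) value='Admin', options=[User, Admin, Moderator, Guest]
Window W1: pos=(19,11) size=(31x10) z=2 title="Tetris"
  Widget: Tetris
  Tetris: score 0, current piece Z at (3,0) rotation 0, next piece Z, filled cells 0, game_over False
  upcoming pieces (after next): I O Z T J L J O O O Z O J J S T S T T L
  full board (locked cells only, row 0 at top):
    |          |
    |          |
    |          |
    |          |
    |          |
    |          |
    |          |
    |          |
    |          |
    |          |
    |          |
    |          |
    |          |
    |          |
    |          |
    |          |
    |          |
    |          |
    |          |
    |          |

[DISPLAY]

                                      
                                      
                                      
                                      
                                      
                                      
                    ┏━━━━━━━━━━━━━━━━━
                    ┃ FormWidget      
                    ┠─────────────────
                    ┃> Plan:       ( )
                    ┃  Email:      [  
                   ┏━━━━━━━━━━━━━━━━━━
                   ┃ Tetris           
                   ┠──────────────────
                   ┃          │Next:  
                   ┃          │▓▓     
                   ┃          │ ▓▓    
                   ┃          │       


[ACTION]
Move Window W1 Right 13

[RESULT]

                                      
                                      
                                      
                                      
                                      
                                      
                    ┏━━━━━━━━━━━━━━━━━
                    ┃ FormWidget      
                    ┠─────────────────
                    ┃> Plan:       ( )
                    ┃  Email:      [  
                    ┃  N┏━━━━━━━━━━━━━
                    ┃  S┃ Tetris      
                    ┃  T┠─────────────
                    ┃  A┃          │Ne
                    ┃  R┃          │▓▓
                    ┃   ┃          │ ▓
                    ┃   ┃          │  


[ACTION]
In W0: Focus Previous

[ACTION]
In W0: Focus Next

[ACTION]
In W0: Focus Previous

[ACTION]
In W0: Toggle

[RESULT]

                                      
                                      
                                      
                                      
                                      
                                      
                    ┏━━━━━━━━━━━━━━━━━
                    ┃ FormWidget      
                    ┠─────────────────
                    ┃  Plan:       ( )
                    ┃  Email:      [  
                    ┃  N┏━━━━━━━━━━━━━
                    ┃  S┃ Tetris      
                    ┃  T┠─────────────
                    ┃  A┃          │Ne
                    ┃> R┃          │▓▓
                    ┃   ┃          │ ▓
                    ┃   ┃          │  


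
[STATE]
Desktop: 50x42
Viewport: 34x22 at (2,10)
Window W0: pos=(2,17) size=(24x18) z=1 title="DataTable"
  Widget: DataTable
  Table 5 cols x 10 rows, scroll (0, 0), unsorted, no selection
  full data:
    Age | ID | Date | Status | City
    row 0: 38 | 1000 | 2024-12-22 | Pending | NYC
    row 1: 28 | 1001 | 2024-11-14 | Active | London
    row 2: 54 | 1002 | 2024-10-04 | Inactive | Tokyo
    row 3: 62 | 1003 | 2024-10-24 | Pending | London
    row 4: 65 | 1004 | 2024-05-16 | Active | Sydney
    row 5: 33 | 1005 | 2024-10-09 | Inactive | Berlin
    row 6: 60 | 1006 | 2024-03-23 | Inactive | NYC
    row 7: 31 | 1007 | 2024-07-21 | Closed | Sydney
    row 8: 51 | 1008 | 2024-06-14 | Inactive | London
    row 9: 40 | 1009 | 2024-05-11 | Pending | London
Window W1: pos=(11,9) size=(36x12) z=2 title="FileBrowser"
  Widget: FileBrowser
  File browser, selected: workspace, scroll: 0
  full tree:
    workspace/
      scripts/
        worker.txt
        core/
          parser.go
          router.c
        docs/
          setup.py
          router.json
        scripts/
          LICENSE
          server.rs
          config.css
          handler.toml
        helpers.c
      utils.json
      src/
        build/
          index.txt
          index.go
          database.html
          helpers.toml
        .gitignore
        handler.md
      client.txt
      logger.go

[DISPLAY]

         ┃ FileBrowser            
         ┠────────────────────────
         ┃> [-] workspace/        
         ┃    [+] scripts/        
         ┃    utils.json          
         ┃    [+] src/            
         ┃    client.txt          
┏━━━━━━━━┃    logger.go           
┃ DataTab┃                        
┠────────┃                        
┃Age│ID  ┗━━━━━━━━━━━━━━━━━━━━━━━━
┃───┼────┼──────────┼──┃          
┃38 │1000│2024-12-22│Pe┃          
┃28 │1001│2024-11-14│Ac┃          
┃54 │1002│2024-10-04│In┃          
┃62 │1003│2024-10-24│Pe┃          
┃65 │1004│2024-05-16│Ac┃          
┃33 │1005│2024-10-09│In┃          
┃60 │1006│2024-03-23│In┃          
┃31 │1007│2024-07-21│Cl┃          
┃51 │1008│2024-06-14│In┃          
┃40 │1009│2024-05-11│Pe┃          


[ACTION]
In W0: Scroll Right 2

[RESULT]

         ┃ FileBrowser            
         ┠────────────────────────
         ┃> [-] workspace/        
         ┃    [+] scripts/        
         ┃    utils.json          
         ┃    [+] src/            
         ┃    client.txt          
┏━━━━━━━━┃    logger.go           
┃ DataTab┃                        
┠────────┃                        
┃e│ID  │D┗━━━━━━━━━━━━━━━━━━━━━━━━
┃─┼────┼──────────┼────┃          
┃ │1000│2024-12-22│Pend┃          
┃ │1001│2024-11-14│Acti┃          
┃ │1002│2024-10-04│Inac┃          
┃ │1003│2024-10-24│Pend┃          
┃ │1004│2024-05-16│Acti┃          
┃ │1005│2024-10-09│Inac┃          
┃ │1006│2024-03-23│Inac┃          
┃ │1007│2024-07-21│Clos┃          
┃ │1008│2024-06-14│Inac┃          
┃ │1009│2024-05-11│Pend┃          


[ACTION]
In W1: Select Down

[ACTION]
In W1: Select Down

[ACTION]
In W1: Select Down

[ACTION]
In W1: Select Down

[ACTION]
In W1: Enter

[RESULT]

         ┃ FileBrowser            
         ┠────────────────────────
         ┃  [-] workspace/        
         ┃    [+] scripts/        
         ┃    utils.json          
         ┃    [+] src/            
         ┃  > client.txt          
┏━━━━━━━━┃    logger.go           
┃ DataTab┃                        
┠────────┃                        
┃e│ID  │D┗━━━━━━━━━━━━━━━━━━━━━━━━
┃─┼────┼──────────┼────┃          
┃ │1000│2024-12-22│Pend┃          
┃ │1001│2024-11-14│Acti┃          
┃ │1002│2024-10-04│Inac┃          
┃ │1003│2024-10-24│Pend┃          
┃ │1004│2024-05-16│Acti┃          
┃ │1005│2024-10-09│Inac┃          
┃ │1006│2024-03-23│Inac┃          
┃ │1007│2024-07-21│Clos┃          
┃ │1008│2024-06-14│Inac┃          
┃ │1009│2024-05-11│Pend┃          


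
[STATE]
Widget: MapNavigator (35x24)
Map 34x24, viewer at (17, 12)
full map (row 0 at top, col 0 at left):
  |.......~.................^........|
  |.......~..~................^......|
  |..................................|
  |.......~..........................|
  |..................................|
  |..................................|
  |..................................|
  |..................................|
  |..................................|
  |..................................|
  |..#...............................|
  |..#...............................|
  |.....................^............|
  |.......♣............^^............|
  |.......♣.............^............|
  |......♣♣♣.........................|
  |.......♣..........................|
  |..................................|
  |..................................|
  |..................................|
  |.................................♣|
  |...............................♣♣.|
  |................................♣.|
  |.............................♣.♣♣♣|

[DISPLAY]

.......~.................^........ 
.......~..~................^...... 
.................................. 
.......~.......................... 
.................................. 
.................................. 
.................................. 
.................................. 
.................................. 
.................................. 
..#............................... 
..#............................... 
.................@...^............ 
.......♣............^^............ 
.......♣.............^............ 
......♣♣♣......................... 
.......♣.......................... 
.................................. 
.................................. 
.................................. 
.................................♣ 
...............................♣♣. 
................................♣. 
.............................♣.♣♣♣ 


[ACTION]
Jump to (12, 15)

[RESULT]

     .......~......................
     ..............................
     ..............................
     ..............................
     ..............................
     ..............................
     ..............................
     ..#...........................
     ..#...........................
     .....................^........
     .......♣............^^........
     .......♣.............^........
     ......♣♣♣...@.................
     .......♣......................
     ..............................
     ..............................
     ..............................
     ..............................
     ..............................
     ..............................
     .............................♣
                                   
                                   
                                   


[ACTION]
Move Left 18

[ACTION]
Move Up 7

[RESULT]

                                   
                                   
                                   
                                   
                 .......~..........
                 .......~..~.......
                 ..................
                 .......~..........
                 ..................
                 ..................
                 ..................
                 ..................
                 @.................
                 ..................
                 ..#...............
                 ..#...............
                 ..................
                 .......♣..........
                 .......♣..........
                 ......♣♣♣.........
                 .......♣..........
                 ..................
                 ..................
                 ..................


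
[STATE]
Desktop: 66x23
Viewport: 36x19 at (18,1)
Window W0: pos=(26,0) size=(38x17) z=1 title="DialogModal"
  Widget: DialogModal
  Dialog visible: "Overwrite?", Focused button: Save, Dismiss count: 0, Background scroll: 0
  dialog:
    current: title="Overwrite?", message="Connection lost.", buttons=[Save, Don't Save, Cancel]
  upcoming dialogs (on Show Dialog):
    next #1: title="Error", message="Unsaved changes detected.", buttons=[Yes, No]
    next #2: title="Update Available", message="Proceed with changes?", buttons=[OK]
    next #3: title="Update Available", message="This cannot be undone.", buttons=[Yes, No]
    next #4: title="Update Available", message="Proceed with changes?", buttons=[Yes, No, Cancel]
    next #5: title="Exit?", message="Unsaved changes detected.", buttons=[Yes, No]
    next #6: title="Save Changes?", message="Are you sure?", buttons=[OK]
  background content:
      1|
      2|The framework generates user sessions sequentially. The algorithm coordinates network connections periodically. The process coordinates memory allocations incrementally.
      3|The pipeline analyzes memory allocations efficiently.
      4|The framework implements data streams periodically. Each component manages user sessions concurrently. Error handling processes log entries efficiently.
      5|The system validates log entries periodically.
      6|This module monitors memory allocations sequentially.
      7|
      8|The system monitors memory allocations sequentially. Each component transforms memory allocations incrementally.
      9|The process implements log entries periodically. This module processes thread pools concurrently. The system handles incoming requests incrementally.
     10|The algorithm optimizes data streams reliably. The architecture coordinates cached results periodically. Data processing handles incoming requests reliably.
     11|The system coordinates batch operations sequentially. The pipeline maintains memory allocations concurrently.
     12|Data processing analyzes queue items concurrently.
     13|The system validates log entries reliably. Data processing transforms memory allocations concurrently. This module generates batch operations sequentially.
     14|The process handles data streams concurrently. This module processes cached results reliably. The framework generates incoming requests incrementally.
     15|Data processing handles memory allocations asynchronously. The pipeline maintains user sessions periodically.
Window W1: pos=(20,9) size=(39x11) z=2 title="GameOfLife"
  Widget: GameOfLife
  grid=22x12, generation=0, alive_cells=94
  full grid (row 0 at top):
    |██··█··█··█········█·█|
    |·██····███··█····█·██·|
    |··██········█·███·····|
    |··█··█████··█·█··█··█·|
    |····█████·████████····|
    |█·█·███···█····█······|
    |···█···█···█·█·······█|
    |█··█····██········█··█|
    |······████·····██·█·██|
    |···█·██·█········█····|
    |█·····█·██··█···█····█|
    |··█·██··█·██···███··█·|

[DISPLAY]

        ┃ DialogModal               
        ┠───────────────────────────
        ┃                           
        ┃The framework generates use
        ┃The pipeline analyzes memor
        ┃The framework implements da
        ┃Th┌────────────────────────
        ┃Th│          Overwrite?    
  ┏━━━━━━━━━━━━━━━━━━━━━━━━━━━━━━━━━
  ┃ GameOfLife                      
  ┠─────────────────────────────────
  ┃Gen: 0                           
  ┃··█··█████··█·█··█··█·           
  ┃····█████·████████····           
  ┃█·█·███···█····█······           
  ┃···█···█···█·█·······█           
  ┃█··█····██········█··█           
  ┃······████·····██·█·██           
  ┗━━━━━━━━━━━━━━━━━━━━━━━━━━━━━━━━━


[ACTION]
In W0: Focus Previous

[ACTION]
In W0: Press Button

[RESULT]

        ┃ DialogModal               
        ┠───────────────────────────
        ┃                           
        ┃The framework generates use
        ┃The pipeline analyzes memor
        ┃The framework implements da
        ┃The system validates log en
        ┃This module monitors memory
  ┏━━━━━━━━━━━━━━━━━━━━━━━━━━━━━━━━━
  ┃ GameOfLife                      
  ┠─────────────────────────────────
  ┃Gen: 0                           
  ┃··█··█████··█·█··█··█·           
  ┃····█████·████████····           
  ┃█·█·███···█····█······           
  ┃···█···█···█·█·······█           
  ┃█··█····██········█··█           
  ┃······████·····██·█·██           
  ┗━━━━━━━━━━━━━━━━━━━━━━━━━━━━━━━━━


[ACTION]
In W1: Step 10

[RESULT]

        ┃ DialogModal               
        ┠───────────────────────────
        ┃                           
        ┃The framework generates use
        ┃The pipeline analyzes memor
        ┃The framework implements da
        ┃The system validates log en
        ┃This module monitors memory
  ┏━━━━━━━━━━━━━━━━━━━━━━━━━━━━━━━━━
  ┃ GameOfLife                      
  ┠─────────────────────────────────
  ┃Gen: 10                          
  ┃······················           
  ┃······················           
  ┃······················           
  ┃·██···················           
  ┃·███·······█··········           
  ┃···███·····██·········           
  ┗━━━━━━━━━━━━━━━━━━━━━━━━━━━━━━━━━


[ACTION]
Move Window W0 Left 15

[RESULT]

gModal                        ┃     
──────────────────────────────┨     
                              ┃     
amework generates user session┃     
peline analyzes memory allocat┃     
amework implements data stream┃     
stem validates log entries per┃     
odule monitors memory allocati┃     
  ┏━━━━━━━━━━━━━━━━━━━━━━━━━━━━━━━━━
st┃ GameOfLife                      
oc┠─────────────────────────────────
go┃Gen: 10                          
st┃······················           
ro┃······················           
st┃······················           
━━┃·██···················           
  ┃·███·······█··········           
  ┃···███·····██·········           
  ┗━━━━━━━━━━━━━━━━━━━━━━━━━━━━━━━━━


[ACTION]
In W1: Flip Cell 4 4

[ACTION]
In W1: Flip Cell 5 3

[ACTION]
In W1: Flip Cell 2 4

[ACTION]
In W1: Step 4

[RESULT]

gModal                        ┃     
──────────────────────────────┨     
                              ┃     
amework generates user session┃     
peline analyzes memory allocat┃     
amework implements data stream┃     
stem validates log entries per┃     
odule monitors memory allocati┃     
  ┏━━━━━━━━━━━━━━━━━━━━━━━━━━━━━━━━━
st┃ GameOfLife                      
oc┠─────────────────────────────────
go┃Gen: 14                          
st┃······················           
ro┃······················           
st┃······················           
━━┃······················           
  ┃···········██····█····           
  ┃···········█·██·███···           
  ┗━━━━━━━━━━━━━━━━━━━━━━━━━━━━━━━━━


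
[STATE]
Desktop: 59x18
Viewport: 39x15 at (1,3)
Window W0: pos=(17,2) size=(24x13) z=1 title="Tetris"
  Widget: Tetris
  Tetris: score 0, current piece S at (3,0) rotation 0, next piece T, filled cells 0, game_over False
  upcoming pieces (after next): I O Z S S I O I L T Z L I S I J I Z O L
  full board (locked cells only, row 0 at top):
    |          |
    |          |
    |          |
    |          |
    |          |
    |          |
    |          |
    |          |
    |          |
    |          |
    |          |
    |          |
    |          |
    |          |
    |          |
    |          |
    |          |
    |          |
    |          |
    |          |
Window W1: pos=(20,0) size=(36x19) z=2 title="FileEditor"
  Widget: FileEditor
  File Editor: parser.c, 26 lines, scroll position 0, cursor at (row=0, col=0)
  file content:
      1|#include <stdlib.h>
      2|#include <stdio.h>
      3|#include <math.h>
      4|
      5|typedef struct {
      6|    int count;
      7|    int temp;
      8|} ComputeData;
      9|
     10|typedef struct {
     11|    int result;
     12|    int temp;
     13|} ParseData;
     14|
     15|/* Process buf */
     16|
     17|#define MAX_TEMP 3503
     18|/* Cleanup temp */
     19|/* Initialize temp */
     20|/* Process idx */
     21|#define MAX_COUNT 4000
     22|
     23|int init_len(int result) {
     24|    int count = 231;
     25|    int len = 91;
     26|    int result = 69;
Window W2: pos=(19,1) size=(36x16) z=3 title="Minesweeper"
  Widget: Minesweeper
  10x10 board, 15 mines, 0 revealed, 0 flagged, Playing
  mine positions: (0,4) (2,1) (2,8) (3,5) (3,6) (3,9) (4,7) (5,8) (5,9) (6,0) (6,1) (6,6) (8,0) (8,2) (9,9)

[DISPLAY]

                ┃ ┠────────────────────
                ┠─┃■■■■■■■■■■          
                ┃ ┃■■■■■■■■■■          
                ┃ ┃■■■■■■■■■■          
                ┃ ┃■■■■■■■■■■          
                ┃ ┃■■■■■■■■■■          
                ┃ ┃■■■■■■■■■■          
                ┃ ┃■■■■■■■■■■          
                ┃ ┃■■■■■■■■■■          
                ┃ ┃■■■■■■■■■■          
                ┃ ┃■■■■■■■■■■          
                ┗━┃                    
                  ┃                    
                  ┗━━━━━━━━━━━━━━━━━━━━
                   ┃/* Process buf */  


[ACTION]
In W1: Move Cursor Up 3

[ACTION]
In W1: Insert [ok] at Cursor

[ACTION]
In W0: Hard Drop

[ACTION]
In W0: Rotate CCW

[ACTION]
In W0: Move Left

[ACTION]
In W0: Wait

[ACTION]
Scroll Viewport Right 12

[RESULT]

    ┃ ┠────────────────────────────────
    ┠─┃■■■■■■■■■■                      
    ┃ ┃■■■■■■■■■■                      
    ┃ ┃■■■■■■■■■■                      
    ┃ ┃■■■■■■■■■■                      
    ┃ ┃■■■■■■■■■■                      
    ┃ ┃■■■■■■■■■■                      
    ┃ ┃■■■■■■■■■■                      
    ┃ ┃■■■■■■■■■■                      
    ┃ ┃■■■■■■■■■■                      
    ┃ ┃■■■■■■■■■■                      
    ┗━┃                                
      ┃                                
      ┗━━━━━━━━━━━━━━━━━━━━━━━━━━━━━━━━
       ┃/* Process buf */              


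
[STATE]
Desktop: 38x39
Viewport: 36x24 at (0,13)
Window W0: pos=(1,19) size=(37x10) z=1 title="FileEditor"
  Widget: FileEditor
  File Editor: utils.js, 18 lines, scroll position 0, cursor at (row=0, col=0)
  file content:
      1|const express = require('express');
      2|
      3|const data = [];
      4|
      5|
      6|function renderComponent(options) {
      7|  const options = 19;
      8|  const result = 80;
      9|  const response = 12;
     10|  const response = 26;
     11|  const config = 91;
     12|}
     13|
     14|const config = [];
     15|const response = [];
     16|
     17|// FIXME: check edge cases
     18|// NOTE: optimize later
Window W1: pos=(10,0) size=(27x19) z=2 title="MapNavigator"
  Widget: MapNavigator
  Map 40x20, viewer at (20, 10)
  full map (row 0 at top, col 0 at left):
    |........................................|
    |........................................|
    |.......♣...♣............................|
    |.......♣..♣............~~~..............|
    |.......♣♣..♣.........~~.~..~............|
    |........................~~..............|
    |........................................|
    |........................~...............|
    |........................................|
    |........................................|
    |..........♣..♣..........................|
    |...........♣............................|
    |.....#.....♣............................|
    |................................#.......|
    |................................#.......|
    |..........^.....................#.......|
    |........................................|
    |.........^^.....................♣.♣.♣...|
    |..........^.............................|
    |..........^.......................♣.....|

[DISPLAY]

          ┃........................#
          ┃........................#
          ┃..^.....................#
          ┃.........................
          ┃.^^.....................♣
          ┗━━━━━━━━━━━━━━━━━━━━━━━━━
 ┏━━━━━━━━━━━━━━━━━━━━━━━━━━━━━━━━━━
 ┃ FileEditor                       
 ┠──────────────────────────────────
 ┃█onst express = require('express')
 ┃                                  
 ┃const data = [];                  
 ┃                                  
 ┃                                  
 ┃function renderComponent(options) 
 ┗━━━━━━━━━━━━━━━━━━━━━━━━━━━━━━━━━━
                                    
                                    
                                    
                                    
                                    
                                    
                                    
                                    


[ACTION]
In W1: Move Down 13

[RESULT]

          ┃                         
          ┃                         
          ┃                         
          ┃                         
          ┃                         
          ┗━━━━━━━━━━━━━━━━━━━━━━━━━
 ┏━━━━━━━━━━━━━━━━━━━━━━━━━━━━━━━━━━
 ┃ FileEditor                       
 ┠──────────────────────────────────
 ┃█onst express = require('express')
 ┃                                  
 ┃const data = [];                  
 ┃                                  
 ┃                                  
 ┃function renderComponent(options) 
 ┗━━━━━━━━━━━━━━━━━━━━━━━━━━━━━━━━━━
                                    
                                    
                                    
                                    
                                    
                                    
                                    
                                    


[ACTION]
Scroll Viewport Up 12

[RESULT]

          ┃ MapNavigator            
          ┠─────────────────────────
          ┃...♣.....................
          ┃........................#
          ┃........................#
          ┃..^.....................#
          ┃.........................
          ┃.^^.....................♣
          ┃..^......................
          ┃..^.........@............
          ┃                         
          ┃                         
          ┃                         
          ┃                         
          ┃                         
          ┃                         
          ┃                         
          ┗━━━━━━━━━━━━━━━━━━━━━━━━━
 ┏━━━━━━━━━━━━━━━━━━━━━━━━━━━━━━━━━━
 ┃ FileEditor                       
 ┠──────────────────────────────────
 ┃█onst express = require('express')
 ┃                                  
 ┃const data = [];                  


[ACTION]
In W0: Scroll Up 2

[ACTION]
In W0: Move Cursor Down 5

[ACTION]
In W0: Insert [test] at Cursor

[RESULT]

          ┃ MapNavigator            
          ┠─────────────────────────
          ┃...♣.....................
          ┃........................#
          ┃........................#
          ┃..^.....................#
          ┃.........................
          ┃.^^.....................♣
          ┃..^......................
          ┃..^.........@............
          ┃                         
          ┃                         
          ┃                         
          ┃                         
          ┃                         
          ┃                         
          ┃                         
          ┗━━━━━━━━━━━━━━━━━━━━━━━━━
 ┏━━━━━━━━━━━━━━━━━━━━━━━━━━━━━━━━━━
 ┃ FileEditor                       
 ┠──────────────────────────────────
 ┃const express = require('express')
 ┃                                  
 ┃const data = [];                  


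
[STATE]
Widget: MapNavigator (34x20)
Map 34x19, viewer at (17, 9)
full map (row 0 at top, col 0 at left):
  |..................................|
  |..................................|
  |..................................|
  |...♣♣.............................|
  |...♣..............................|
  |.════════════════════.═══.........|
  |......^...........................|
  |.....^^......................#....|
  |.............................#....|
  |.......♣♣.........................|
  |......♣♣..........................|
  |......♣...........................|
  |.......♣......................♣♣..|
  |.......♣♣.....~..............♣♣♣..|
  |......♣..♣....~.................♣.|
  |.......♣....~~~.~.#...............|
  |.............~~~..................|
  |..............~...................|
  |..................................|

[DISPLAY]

                                  
..................................
..................................
..................................
...♣♣.............................
...♣..............................
.════════════════════.═══.........
......^...........................
.....^^......................#....
.............................#....
.......♣♣........@................
......♣♣..........................
......♣...........................
.......♣......................♣♣..
.......♣♣.....~..............♣♣♣..
......♣..♣....~.................♣.
.......♣....~~~.~.#...............
.............~~~..................
..............~...................
..................................


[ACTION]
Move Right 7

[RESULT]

                                  
...........................       
...........................       
...........................       
...........................       
...........................       
══════════════.═══.........       
...........................       
......................#....       
......................#....       
♣♣...............@.........       
♣..........................       
...........................       
♣......................♣♣..       
♣♣.....~..............♣♣♣..       
..♣....~.................♣.       
♣....~~~.~.#...............       
......~~~..................       
.......~...................       
...........................       


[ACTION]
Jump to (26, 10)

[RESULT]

.........................         
.........................         
.........................         
.........................         
.........................         
════════════.═══.........         
.........................         
....................#....         
....................#....         
.........................         
.................@.......         
.........................         
.....................♣♣..         
.....~..............♣♣♣..         
♣....~.................♣.         
...~~~.~.#...............         
....~~~..................         
.....~...................         
.........................         
                                  


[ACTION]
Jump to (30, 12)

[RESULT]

.....................             
.....................             
.....................             
════════.═══.........             
.....................             
................#....             
................#....             
.....................             
.....................             
.....................             
.................@♣..             
.~..............♣♣♣..             
.~.................♣.             
~~.~.#...............             
~~~..................             
.~...................             
.....................             
                                  
                                  
                                  


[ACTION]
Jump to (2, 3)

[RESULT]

                                  
                                  
                                  
                                  
                                  
                                  
                                  
               ...................
               ...................
               ...................
               ..@♣♣..............
               ...♣...............
               .══════════════════
               ......^............
               .....^^............
               ...................
               .......♣♣..........
               ......♣♣...........
               ......♣............
               .......♣...........


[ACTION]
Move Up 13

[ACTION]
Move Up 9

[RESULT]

                                  
                                  
                                  
                                  
                                  
                                  
                                  
                                  
                                  
                                  
               ..@................
               ...................
               ...................
               ...♣♣..............
               ...♣...............
               .══════════════════
               ......^............
               .....^^............
               ...................
               .......♣♣..........


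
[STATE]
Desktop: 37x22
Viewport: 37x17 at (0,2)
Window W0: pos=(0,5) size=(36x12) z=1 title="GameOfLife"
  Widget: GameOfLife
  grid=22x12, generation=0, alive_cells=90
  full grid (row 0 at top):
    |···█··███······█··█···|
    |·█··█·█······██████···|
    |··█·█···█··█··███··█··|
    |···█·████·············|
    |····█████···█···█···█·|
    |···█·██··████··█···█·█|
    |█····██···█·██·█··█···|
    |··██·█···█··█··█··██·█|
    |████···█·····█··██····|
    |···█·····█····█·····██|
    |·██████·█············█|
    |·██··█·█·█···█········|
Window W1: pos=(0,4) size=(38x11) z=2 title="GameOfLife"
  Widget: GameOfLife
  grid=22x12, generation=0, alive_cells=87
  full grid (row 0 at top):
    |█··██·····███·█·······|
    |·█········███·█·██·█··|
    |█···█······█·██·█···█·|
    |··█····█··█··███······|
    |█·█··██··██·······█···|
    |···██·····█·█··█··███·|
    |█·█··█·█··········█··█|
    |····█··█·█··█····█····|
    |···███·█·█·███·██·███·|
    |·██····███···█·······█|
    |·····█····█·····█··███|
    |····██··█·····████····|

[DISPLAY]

                                     
                                     
┏━━━━━━━━━━━━━━━━━━━━━━━━━━━━━━━━━━━━
┃ GameOfLife                         
┠────────────────────────────────────
┃Gen: 0                              
┃··█····█··█··███······              
┃█·█··██··██·······█···              
┃···██·····█·█··█··███·              
┃█·█··█·█··········█··█              
┃····█··█·█··█····█····              
┃···███·█·█·███·██·███·              
┗━━━━━━━━━━━━━━━━━━━━━━━━━━━━━━━━━━━━
┃████···█·····█··██····            ┃ 
┗━━━━━━━━━━━━━━━━━━━━━━━━━━━━━━━━━━┛ 
                                     
                                     


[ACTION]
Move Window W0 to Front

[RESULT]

                                     
                                     
┏━━━━━━━━━━━━━━━━━━━━━━━━━━━━━━━━━━━━
┏━━━━━━━━━━━━━━━━━━━━━━━━━━━━━━━━━━┓ 
┃ GameOfLife                       ┃─
┠──────────────────────────────────┨ 
┃Gen: 0                            ┃ 
┃··█·█···█··█··███··█··            ┃ 
┃···█·████·············            ┃ 
┃····█████···█···█···█·            ┃ 
┃···█·██··████··█···█·█            ┃ 
┃█····██···█·██·█··█···            ┃ 
┃··██·█···█··█··█··██·█            ┃━
┃████···█·····█··██····            ┃ 
┗━━━━━━━━━━━━━━━━━━━━━━━━━━━━━━━━━━┛ 
                                     
                                     


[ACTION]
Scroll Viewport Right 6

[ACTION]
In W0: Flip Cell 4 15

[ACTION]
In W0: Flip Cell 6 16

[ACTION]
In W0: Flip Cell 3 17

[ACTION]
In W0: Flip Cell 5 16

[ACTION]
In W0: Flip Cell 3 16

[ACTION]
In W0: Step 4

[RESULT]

                                     
                                     
┏━━━━━━━━━━━━━━━━━━━━━━━━━━━━━━━━━━━━
┏━━━━━━━━━━━━━━━━━━━━━━━━━━━━━━━━━━┓ 
┃ GameOfLife                       ┃─
┠──────────────────────────────────┨ 
┃Gen: 4                            ┃ 
┃··█···██·······█··██··            ┃ 
┃····██·█···█··█·······            ┃ 
┃····█··██··██·····███·            ┃ 
┃···█····██·██········█            ┃ 
┃███·····███·······█···            ┃ 
┃███······███······██·█            ┃━
┃·██·█············██···            ┃ 
┗━━━━━━━━━━━━━━━━━━━━━━━━━━━━━━━━━━┛ 
                                     
                                     
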